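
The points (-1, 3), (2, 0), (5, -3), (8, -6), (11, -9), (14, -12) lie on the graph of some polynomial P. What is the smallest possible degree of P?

Forward differences of the values at t = -1, 2, 5, 8, 11, 14:
  P  : 3  0  -3  -6  -9  -12
  Δ  : -3  -3  -3  -3  -3
  Δ^2: 0  0  0  0
  Δ^3: 0  0  0
  Δ^4: 0  0
  Δ^5: 0
The first differences are constant (-3) and nonzero, while all higher differences vanish, so the minimal degree is 1.

1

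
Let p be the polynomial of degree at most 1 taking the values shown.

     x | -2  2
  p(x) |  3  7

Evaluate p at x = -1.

4

Using the Lagrange interpolation formula with nodes -2, 2:
  L_0(x) = (x - 2) / -4
  L_1(x) = (x + 2) / 4
Then p(x) = 3·L_0(x) + 7·L_1(x).
Expanding and collecting terms gives p(x) = x + 5.
Evaluating at x = -1: p(-1) = 4.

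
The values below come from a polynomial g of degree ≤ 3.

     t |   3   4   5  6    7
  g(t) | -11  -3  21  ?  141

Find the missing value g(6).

67

On equispaced nodes a degree-3 polynomial has vanishing fourth forward difference, so
  g(3) - 4·g(4) + 6·g(5) - 4·g(6) + g(7) = 0.
Substituting the known values and solving for g(6):
  -4·g(6) = -268
  g(6) = 67.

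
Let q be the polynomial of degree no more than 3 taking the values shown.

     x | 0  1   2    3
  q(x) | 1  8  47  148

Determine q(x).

Write q(x) = ax^3 + bx^2 + cx + d. Substituting each data point gives a linear system:
  d = 1
  a + b + c + d = 8
  8a + 4b + 2c + d = 47
  27a + 9b + 3c + d = 148
Solving the system yields a = 5, b = 1, c = 1, d = 1.
So q(x) = 5x^3 + x^2 + x + 1.
Check: q(1) = 8. ✓

q(x) = 5x^3 + x^2 + x + 1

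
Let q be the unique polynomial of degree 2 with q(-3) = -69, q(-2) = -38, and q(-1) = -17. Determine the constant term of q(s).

Write q(s) = as^2 + bs + c. Substituting each data point gives a linear system:
  9a - 3b + c = -69
  4a - 2b + c = -38
  a - b + c = -17
Solving the system yields a = -5, b = 6, c = -6.
So q(s) = -5s^2 + 6s - 6.
The constant term is -6.

-6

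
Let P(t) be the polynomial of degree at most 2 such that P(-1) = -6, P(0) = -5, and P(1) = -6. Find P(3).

-14

Write P(t) = at^2 + bt + c. Substituting each data point gives a linear system:
  a - b + c = -6
  c = -5
  a + b + c = -6
Solving the system yields a = -1, b = 0, c = -5.
So P(t) = -t^2 - 5.
Then P(3) = -14.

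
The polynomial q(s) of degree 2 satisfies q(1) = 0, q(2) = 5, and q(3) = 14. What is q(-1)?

2

Write q(s) = as^2 + bs + c. Substituting each data point gives a linear system:
  a + b + c = 0
  4a + 2b + c = 5
  9a + 3b + c = 14
Solving the system yields a = 2, b = -1, c = -1.
So q(s) = 2s^2 - s - 1.
Then q(-1) = 2.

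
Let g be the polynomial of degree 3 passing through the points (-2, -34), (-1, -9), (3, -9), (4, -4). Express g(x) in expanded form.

Using the Lagrange interpolation formula with nodes -2, -1, 3, 4:
  L_0(x) = (x + 1)(x - 3)(x - 4) / -30
  L_1(x) = (x + 2)(x - 3)(x - 4) / 20
  L_2(x) = (x + 2)(x + 1)(x - 4) / -20
  L_3(x) = (x + 2)(x + 1)(x - 3) / 30
Then g(x) = -34·L_0(x) - 9·L_1(x) - 9·L_2(x) - 4·L_3(x).
Expanding and collecting terms gives g(x) = x³ - 5x² + 3x.
Check: g(-1) = -9. ✓

g(x) = x^3 - 5x^2 + 3x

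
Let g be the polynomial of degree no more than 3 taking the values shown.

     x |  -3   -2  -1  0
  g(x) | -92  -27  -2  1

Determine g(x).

Using the Lagrange interpolation formula with nodes -3, -2, -1, 0:
  L_0(x) = (x + 2)(x + 1)x / -6
  L_1(x) = (x + 3)(x + 1)x / 2
  L_2(x) = (x + 3)(x + 2)x / -2
  L_3(x) = (x + 3)(x + 2)(x + 1) / 6
Then g(x) = -92·L_0(x) - 27·L_1(x) - 2·L_2(x) + 1·L_3(x).
Expanding and collecting terms gives g(x) = 3x^3 - 2x^2 - 2x + 1.
Check: g(-1) = -2. ✓

g(x) = 3x^3 - 2x^2 - 2x + 1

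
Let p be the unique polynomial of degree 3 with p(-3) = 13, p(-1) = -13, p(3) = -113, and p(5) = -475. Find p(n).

Using the Lagrange interpolation formula with nodes -3, -1, 3, 5:
  L_0(n) = (n + 1)(n - 3)(n - 5) / -96
  L_1(n) = (n + 3)(n - 3)(n - 5) / 48
  L_2(n) = (n + 3)(n + 1)(n - 5) / -48
  L_3(n) = (n + 3)(n + 1)(n - 3) / 96
Then p(n) = 13·L_0(n) - 13·L_1(n) - 113·L_2(n) - 475·L_3(n).
Expanding and collecting terms gives p(n) = -3n^3 - 5n^2 + 6n - 5.
Check: p(5) = -475. ✓

p(n) = -3n^3 - 5n^2 + 6n - 5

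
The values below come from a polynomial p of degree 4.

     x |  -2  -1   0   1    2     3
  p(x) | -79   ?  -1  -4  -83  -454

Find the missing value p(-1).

-2

On equispaced nodes a degree-4 polynomial has vanishing fifth forward difference, so
  - p(-2) + 5·p(-1) - 10·p(0) + 10·p(1) - 5·p(2) + p(3) = 0.
Substituting the known values and solving for p(-1):
  5·p(-1) = -10
  p(-1) = -2.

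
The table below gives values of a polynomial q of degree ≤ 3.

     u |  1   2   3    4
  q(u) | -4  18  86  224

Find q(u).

Using the Lagrange interpolation formula with nodes 1, 2, 3, 4:
  L_0(u) = (u - 2)(u - 3)(u - 4) / -6
  L_1(u) = (u - 1)(u - 3)(u - 4) / 2
  L_2(u) = (u - 1)(u - 2)(u - 4) / -2
  L_3(u) = (u - 1)(u - 2)(u - 3) / 6
Then q(u) = -4·L_0(u) + 18·L_1(u) + 86·L_2(u) + 224·L_3(u).
Expanding and collecting terms gives q(u) = 4u^3 - u^2 - 3u - 4.
Check: q(2) = 18. ✓

q(u) = 4u^3 - u^2 - 3u - 4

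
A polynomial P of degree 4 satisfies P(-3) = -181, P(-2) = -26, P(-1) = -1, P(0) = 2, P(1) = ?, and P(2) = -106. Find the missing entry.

-5

On equispaced nodes a degree-4 polynomial has vanishing fifth forward difference, so
  - P(-3) + 5·P(-2) - 10·P(-1) + 10·P(0) - 5·P(1) + P(2) = 0.
Substituting the known values and solving for P(1):
  -5·P(1) = 25
  P(1) = -5.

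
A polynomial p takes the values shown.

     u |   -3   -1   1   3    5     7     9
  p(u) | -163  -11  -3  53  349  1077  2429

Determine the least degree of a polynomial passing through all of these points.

3

Forward differences of the values at u = -3, -1, 1, 3, 5, 7, 9:
  p  : -163  -11  -3  53  349  1077  2429
  Δ  : 152  8  56  296  728  1352
  Δ^2: -144  48  240  432  624
  Δ^3: 192  192  192  192
  Δ^4: 0  0  0
  Δ^5: 0  0
  Δ^6: 0
The third differences are constant (192) and nonzero, while all higher differences vanish, so the minimal degree is 3.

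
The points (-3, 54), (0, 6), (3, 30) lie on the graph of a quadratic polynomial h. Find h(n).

Using the Lagrange interpolation formula with nodes -3, 0, 3:
  L_0(n) = n(n - 3) / 18
  L_1(n) = (n + 3)(n - 3) / -9
  L_2(n) = (n + 3)n / 18
Then h(n) = 54·L_0(n) + 6·L_1(n) + 30·L_2(n).
Expanding and collecting terms gives h(n) = 4n^2 - 4n + 6.
Check: h(-3) = 54. ✓

h(n) = 4n^2 - 4n + 6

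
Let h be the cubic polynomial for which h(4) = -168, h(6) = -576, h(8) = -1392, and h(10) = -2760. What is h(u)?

h(u) = -3u^3 + 3u^2 - 6u

Write h(u) = au^3 + bu^2 + cu + d. Substituting each data point gives a linear system:
  64a + 16b + 4c + d = -168
  216a + 36b + 6c + d = -576
  512a + 64b + 8c + d = -1392
  1000a + 100b + 10c + d = -2760
Solving the system yields a = -3, b = 3, c = -6, d = 0.
So h(u) = -3u³ + 3u² - 6u.
Check: h(4) = -168. ✓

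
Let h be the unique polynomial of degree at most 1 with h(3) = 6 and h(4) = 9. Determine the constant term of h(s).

Write h(s) = as + b. Substituting each data point gives a linear system:
  3a + b = 6
  4a + b = 9
Solving the system yields a = 3, b = -3.
So h(s) = 3s - 3.
The constant term is -3.

-3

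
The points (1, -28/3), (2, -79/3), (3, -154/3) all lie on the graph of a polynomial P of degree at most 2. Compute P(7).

-694/3

Using the Lagrange interpolation formula with nodes 1, 2, 3:
  L_0(n) = (n - 2)(n - 3) / 2
  L_1(n) = (n - 1)(n - 3) / -1
  L_2(n) = (n - 1)(n - 2) / 2
Then P(n) = -28/3·L_0(n) - 79/3·L_1(n) - 154/3·L_2(n).
Expanding and collecting terms gives P(n) = -4n^2 - 5n - 1/3.
Evaluating at n = 7: P(7) = -694/3.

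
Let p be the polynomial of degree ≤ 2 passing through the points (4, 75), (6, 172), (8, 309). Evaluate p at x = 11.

1179/2

Forward differences of the values at x = 4, 6, 8:
  p  : 75  172  309
  Δ  : 97  137
  Δ^2: 40
The second differences are constant, confirming degree 2.
Interpolating (Newton forward form) and evaluating at x = 11 gives p(11) = 1179/2.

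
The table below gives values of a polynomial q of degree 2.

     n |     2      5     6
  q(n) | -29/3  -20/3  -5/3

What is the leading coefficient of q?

Write q(n) = an^2 + bn + c. Substituting each data point gives a linear system:
  4a + 2b + c = -29/3
  25a + 5b + c = -20/3
  36a + 6b + c = -5/3
Solving the system yields a = 1, b = -6, c = -5/3.
So q(n) = n^2 - 6n - 5/3.
The leading coefficient is 1.

1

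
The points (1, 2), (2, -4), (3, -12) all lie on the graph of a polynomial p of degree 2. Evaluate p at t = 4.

-22

Using the Lagrange interpolation formula with nodes 1, 2, 3:
  L_0(t) = (t - 2)(t - 3) / 2
  L_1(t) = (t - 1)(t - 3) / -1
  L_2(t) = (t - 1)(t - 2) / 2
Then p(t) = 2·L_0(t) - 4·L_1(t) - 12·L_2(t).
Expanding and collecting terms gives p(t) = -t^2 - 3t + 6.
Evaluating at t = 4: p(4) = -22.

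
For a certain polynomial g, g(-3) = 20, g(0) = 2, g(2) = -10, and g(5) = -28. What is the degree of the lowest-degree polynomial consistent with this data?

1

Divided differences on the nodes -3, 0, 2, 5:
  order 0: 20  2  -10  -28
  order 1: -6  -6  -6
  order 2: 0  0
  order 3: 0
The order-1 divided differences are all -6 (nonzero) and every higher order vanishes, so the data lies on a polynomial of degree exactly 1.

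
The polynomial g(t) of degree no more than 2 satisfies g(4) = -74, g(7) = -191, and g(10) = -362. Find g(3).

Using the Lagrange interpolation formula with nodes 4, 7, 10:
  L_0(t) = (t - 7)(t - 10) / 18
  L_1(t) = (t - 4)(t - 10) / -9
  L_2(t) = (t - 4)(t - 7) / 18
Then g(t) = -74·L_0(t) - 191·L_1(t) - 362·L_2(t).
Expanding and collecting terms gives g(t) = -3t^2 - 6t - 2.
Evaluating at t = 3: g(3) = -47.

-47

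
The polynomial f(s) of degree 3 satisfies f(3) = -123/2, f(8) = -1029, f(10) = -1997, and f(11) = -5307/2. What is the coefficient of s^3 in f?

Write f(s) = as^3 + bs^2 + cs + d. Substituting each data point gives a linear system:
  27a + 9b + 3c + d = -123/2
  512a + 64b + 8c + d = -1029
  1000a + 100b + 10c + d = -1997
  1331a + 121b + 11c + d = -5307/2
Solving the system yields a = -2, b = 1/2, c = -5, d = 3.
So f(s) = -2s³ + (1/2)s² - 5s + 3.
The leading coefficient is -2.

-2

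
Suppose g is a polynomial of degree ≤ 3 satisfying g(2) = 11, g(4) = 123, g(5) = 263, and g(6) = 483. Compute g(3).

45

Using the Lagrange interpolation formula with nodes 2, 4, 5, 6:
  L_0(x) = (x - 4)(x - 5)(x - 6) / -24
  L_1(x) = (x - 2)(x - 5)(x - 6) / 4
  L_2(x) = (x - 2)(x - 4)(x - 6) / -3
  L_3(x) = (x - 2)(x - 4)(x - 5) / 8
Then g(x) = 11·L_0(x) + 123·L_1(x) + 263·L_2(x) + 483·L_3(x).
Expanding and collecting terms gives g(x) = 3x³ - 5x² + 2x + 3.
Evaluating at x = 3: g(3) = 45.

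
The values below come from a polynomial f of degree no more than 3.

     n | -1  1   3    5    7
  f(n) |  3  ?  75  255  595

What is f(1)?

7

On equispaced nodes a degree-3 polynomial has vanishing fourth forward difference, so
  f(-1) - 4·f(1) + 6·f(3) - 4·f(5) + f(7) = 0.
Substituting the known values and solving for f(1):
  -4·f(1) = -28
  f(1) = 7.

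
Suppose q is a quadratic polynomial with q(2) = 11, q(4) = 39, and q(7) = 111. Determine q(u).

Write q(u) = au^2 + bu + c. Substituting each data point gives a linear system:
  4a + 2b + c = 11
  16a + 4b + c = 39
  49a + 7b + c = 111
Solving the system yields a = 2, b = 2, c = -1.
So q(u) = 2u^2 + 2u - 1.
Check: q(7) = 111. ✓

q(u) = 2u^2 + 2u - 1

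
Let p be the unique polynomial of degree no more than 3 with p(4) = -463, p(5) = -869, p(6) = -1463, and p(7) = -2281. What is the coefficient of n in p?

Write p(n) = an^3 + bn^2 + cn + d. Substituting each data point gives a linear system:
  64a + 16b + 4c + d = -463
  125a + 25b + 5c + d = -869
  216a + 36b + 6c + d = -1463
  343a + 49b + 7c + d = -2281
Solving the system yields a = -6, b = -4, c = -4, d = 1.
So p(n) = -6n³ - 4n² - 4n + 1.
The coefficient of n is -4.

-4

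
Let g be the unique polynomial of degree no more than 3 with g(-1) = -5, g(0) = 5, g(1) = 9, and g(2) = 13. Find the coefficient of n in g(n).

Write g(n) = an^3 + bn^2 + cn + d. Substituting each data point gives a linear system:
  -a + b - c + d = -5
  d = 5
  a + b + c + d = 9
  8a + 4b + 2c + d = 13
Solving the system yields a = 1, b = -3, c = 6, d = 5.
So g(n) = n^3 - 3n^2 + 6n + 5.
The coefficient of n is 6.

6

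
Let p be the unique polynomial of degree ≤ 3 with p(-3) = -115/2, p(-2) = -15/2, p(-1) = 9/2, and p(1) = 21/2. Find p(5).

1245/2

Using the Lagrange interpolation formula with nodes -3, -2, -1, 1:
  L_0(n) = (n + 2)(n + 1)(n - 1) / -8
  L_1(n) = (n + 3)(n + 1)(n - 1) / 3
  L_2(n) = (n + 3)(n + 2)(n - 1) / -4
  L_3(n) = (n + 3)(n + 2)(n + 1) / 24
Then p(n) = -115/2·L_0(n) - 15/2·L_1(n) + 9/2·L_2(n) + 21/2·L_3(n).
Expanding and collecting terms gives p(n) = 4n³ + 5n² - n + 5/2.
Evaluating at n = 5: p(5) = 1245/2.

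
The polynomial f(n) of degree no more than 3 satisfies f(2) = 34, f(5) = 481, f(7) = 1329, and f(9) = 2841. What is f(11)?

5209

Write f(n) = an^3 + bn^2 + cn + d. Substituting each data point gives a linear system:
  8a + 4b + 2c + d = 34
  125a + 25b + 5c + d = 481
  343a + 49b + 7c + d = 1329
  729a + 81b + 9c + d = 2841
Solving the system yields a = 4, b = -1, c = 0, d = 6.
So f(n) = 4n^3 - n^2 + 6.
Then f(11) = 5209.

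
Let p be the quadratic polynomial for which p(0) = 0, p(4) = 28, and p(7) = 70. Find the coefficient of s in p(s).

Write p(s) = as^2 + bs + c. Substituting each data point gives a linear system:
  c = 0
  16a + 4b + c = 28
  49a + 7b + c = 70
Solving the system yields a = 1, b = 3, c = 0.
So p(s) = s² + 3s.
The coefficient of s is 3.

3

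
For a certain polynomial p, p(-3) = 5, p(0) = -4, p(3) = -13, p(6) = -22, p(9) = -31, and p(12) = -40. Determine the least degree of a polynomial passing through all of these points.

Forward differences of the values at n = -3, 0, 3, 6, 9, 12:
  p  : 5  -4  -13  -22  -31  -40
  Δ  : -9  -9  -9  -9  -9
  Δ^2: 0  0  0  0
  Δ^3: 0  0  0
  Δ^4: 0  0
  Δ^5: 0
The first differences are constant (-9) and nonzero, while all higher differences vanish, so the minimal degree is 1.

1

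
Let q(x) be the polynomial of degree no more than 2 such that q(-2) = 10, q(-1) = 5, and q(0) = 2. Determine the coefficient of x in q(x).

-2

Write q(x) = ax^2 + bx + c. Substituting each data point gives a linear system:
  4a - 2b + c = 10
  a - b + c = 5
  c = 2
Solving the system yields a = 1, b = -2, c = 2.
So q(x) = x^2 - 2x + 2.
The coefficient of x is -2.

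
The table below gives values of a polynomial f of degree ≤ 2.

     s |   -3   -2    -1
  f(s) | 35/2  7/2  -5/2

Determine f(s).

Write f(s) = as^2 + bs + c. Substituting each data point gives a linear system:
  9a - 3b + c = 35/2
  4a - 2b + c = 7/2
  a - b + c = -5/2
Solving the system yields a = 4, b = 6, c = -1/2.
So f(s) = 4s^2 + 6s - 1/2.
Check: f(-2) = 7/2. ✓

f(s) = 4s^2 + 6s - 1/2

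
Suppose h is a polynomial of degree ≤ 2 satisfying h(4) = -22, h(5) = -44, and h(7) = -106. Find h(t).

Write h(t) = at^2 + bt + c. Substituting each data point gives a linear system:
  16a + 4b + c = -22
  25a + 5b + c = -44
  49a + 7b + c = -106
Solving the system yields a = -3, b = 5, c = 6.
So h(t) = -3t^2 + 5t + 6.
Check: h(4) = -22. ✓

h(t) = -3t^2 + 5t + 6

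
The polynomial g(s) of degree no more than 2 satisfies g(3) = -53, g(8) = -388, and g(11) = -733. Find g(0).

Write g(s) = as^2 + bs + c. Substituting each data point gives a linear system:
  9a + 3b + c = -53
  64a + 8b + c = -388
  121a + 11b + c = -733
Solving the system yields a = -6, b = -1, c = 4.
So g(s) = -6s² - s + 4.
Then g(0) = 4.

4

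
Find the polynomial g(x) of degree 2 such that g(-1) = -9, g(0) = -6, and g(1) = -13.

g(x) = -5x^2 - 2x - 6

Using the Lagrange interpolation formula with nodes -1, 0, 1:
  L_0(x) = x(x - 1) / 2
  L_1(x) = (x + 1)(x - 1) / -1
  L_2(x) = (x + 1)x / 2
Then g(x) = -9·L_0(x) - 6·L_1(x) - 13·L_2(x).
Expanding and collecting terms gives g(x) = -5x^2 - 2x - 6.
Check: g(-1) = -9. ✓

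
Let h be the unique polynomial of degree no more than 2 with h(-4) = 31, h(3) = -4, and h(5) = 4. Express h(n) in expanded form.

Write h(n) = an^2 + bn + c. Substituting each data point gives a linear system:
  16a - 4b + c = 31
  9a + 3b + c = -4
  25a + 5b + c = 4
Solving the system yields a = 1, b = -4, c = -1.
So h(n) = n² - 4n - 1.
Check: h(5) = 4. ✓

h(n) = n^2 - 4n - 1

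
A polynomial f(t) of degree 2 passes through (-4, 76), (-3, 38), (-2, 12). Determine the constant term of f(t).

Write f(t) = at^2 + bt + c. Substituting each data point gives a linear system:
  16a - 4b + c = 76
  9a - 3b + c = 38
  4a - 2b + c = 12
Solving the system yields a = 6, b = 4, c = -4.
So f(t) = 6t² + 4t - 4.
The constant term is -4.

-4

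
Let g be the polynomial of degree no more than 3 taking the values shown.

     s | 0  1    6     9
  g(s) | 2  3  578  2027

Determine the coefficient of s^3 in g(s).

3

Write g(s) = as^3 + bs^2 + cs + d. Substituting each data point gives a linear system:
  d = 2
  a + b + c + d = 3
  216a + 36b + 6c + d = 578
  729a + 81b + 9c + d = 2027
Solving the system yields a = 3, b = -2, c = 0, d = 2.
So g(s) = 3s^3 - 2s^2 + 2.
The leading coefficient is 3.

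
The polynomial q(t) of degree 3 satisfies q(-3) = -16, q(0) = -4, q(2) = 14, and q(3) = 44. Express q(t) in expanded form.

Write q(t) = at^3 + bt^2 + ct + d. Substituting each data point gives a linear system:
  -27a + 9b - 3c + d = -16
  d = -4
  8a + 4b + 2c + d = 14
  27a + 9b + 3c + d = 44
Solving the system yields a = 1, b = 2, c = 1, d = -4.
So q(t) = t³ + 2t² + t - 4.
Check: q(3) = 44. ✓

q(t) = t^3 + 2t^2 + t - 4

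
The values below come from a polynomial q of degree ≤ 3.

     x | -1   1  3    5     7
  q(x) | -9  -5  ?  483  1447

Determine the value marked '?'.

79

On equispaced nodes a degree-3 polynomial has vanishing fourth forward difference, so
  q(-1) - 4·q(1) + 6·q(3) - 4·q(5) + q(7) = 0.
Substituting the known values and solving for q(3):
  6·q(3) = 474
  q(3) = 79.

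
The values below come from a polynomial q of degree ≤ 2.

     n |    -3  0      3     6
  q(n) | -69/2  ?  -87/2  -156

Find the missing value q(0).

On equispaced nodes a degree-2 polynomial has vanishing third forward difference, so
  - q(-3) + 3·q(0) - 3·q(3) + q(6) = 0.
Substituting the known values and solving for q(0):
  3·q(0) = -9
  q(0) = -3.

-3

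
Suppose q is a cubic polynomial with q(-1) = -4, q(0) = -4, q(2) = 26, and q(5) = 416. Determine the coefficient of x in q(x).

-1

Write q(x) = ax^3 + bx^2 + cx + d. Substituting each data point gives a linear system:
  -a + b - c + d = -4
  d = -4
  8a + 4b + 2c + d = 26
  125a + 25b + 5c + d = 416
Solving the system yields a = 3, b = 2, c = -1, d = -4.
So q(x) = 3x^3 + 2x^2 - x - 4.
The coefficient of x is -1.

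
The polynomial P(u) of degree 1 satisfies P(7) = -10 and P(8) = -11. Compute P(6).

Write P(u) = au + b. Substituting each data point gives a linear system:
  7a + b = -10
  8a + b = -11
Solving the system yields a = -1, b = -3.
So P(u) = -u - 3.
Then P(6) = -9.

-9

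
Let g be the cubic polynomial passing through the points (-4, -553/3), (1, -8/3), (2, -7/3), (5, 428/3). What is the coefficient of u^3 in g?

2

Write g(u) = au^3 + bu^2 + cu + d. Substituting each data point gives a linear system:
  -64a + 16b - 4c + d = -553/3
  a + b + c + d = -8/3
  8a + 4b + 2c + d = -7/3
  125a + 25b + 5c + d = 428/3
Solving the system yields a = 2, b = -4, c = -5/3, d = 1.
So g(u) = 2u^3 - 4u^2 - (5/3)u + 1.
The leading coefficient is 2.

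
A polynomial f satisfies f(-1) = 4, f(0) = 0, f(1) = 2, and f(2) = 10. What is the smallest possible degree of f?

Forward differences of the values at t = -1, 0, 1, 2:
  f  : 4  0  2  10
  Δ  : -4  2  8
  Δ^2: 6  6
  Δ^3: 0
The second differences are constant (6) and nonzero, while all higher differences vanish, so the minimal degree is 2.

2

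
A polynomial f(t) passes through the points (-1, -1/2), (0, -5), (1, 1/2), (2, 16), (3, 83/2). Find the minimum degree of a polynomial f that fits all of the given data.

Forward differences of the values at t = -1, 0, 1, 2, 3:
  f  : -1/2  -5  1/2  16  83/2
  Δ  : -9/2  11/2  31/2  51/2
  Δ^2: 10  10  10
  Δ^3: 0  0
  Δ^4: 0
The second differences are constant (10) and nonzero, while all higher differences vanish, so the minimal degree is 2.

2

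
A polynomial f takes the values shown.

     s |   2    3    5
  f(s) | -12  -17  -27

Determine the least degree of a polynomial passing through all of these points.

1

Divided differences on the nodes 2, 3, 5:
  order 0: -12  -17  -27
  order 1: -5  -5
  order 2: 0
The order-1 divided differences are all -5 (nonzero) and every higher order vanishes, so the data lies on a polynomial of degree exactly 1.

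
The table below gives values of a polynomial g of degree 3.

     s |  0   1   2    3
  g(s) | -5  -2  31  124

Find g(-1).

-8

Write g(s) = as^3 + bs^2 + cs + d. Substituting each data point gives a linear system:
  d = -5
  a + b + c + d = -2
  8a + 4b + 2c + d = 31
  27a + 9b + 3c + d = 124
Solving the system yields a = 5, b = 0, c = -2, d = -5.
So g(s) = 5s^3 - 2s - 5.
Then g(-1) = -8.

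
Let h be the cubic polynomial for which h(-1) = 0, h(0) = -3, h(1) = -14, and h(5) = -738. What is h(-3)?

Write h(u) = au^3 + bu^2 + cu + d. Substituting each data point gives a linear system:
  -a + b - c + d = 0
  d = -3
  a + b + c + d = -14
  125a + 25b + 5c + d = -738
Solving the system yields a = -5, b = -4, c = -2, d = -3.
So h(u) = -5u^3 - 4u^2 - 2u - 3.
Then h(-3) = 102.

102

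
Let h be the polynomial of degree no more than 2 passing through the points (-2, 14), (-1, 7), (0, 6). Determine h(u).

h(u) = 3u^2 + 2u + 6

Write h(u) = au^2 + bu + c. Substituting each data point gives a linear system:
  4a - 2b + c = 14
  a - b + c = 7
  c = 6
Solving the system yields a = 3, b = 2, c = 6.
So h(u) = 3u² + 2u + 6.
Check: h(-1) = 7. ✓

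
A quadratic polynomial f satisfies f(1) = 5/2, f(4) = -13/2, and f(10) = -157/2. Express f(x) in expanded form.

Using the Lagrange interpolation formula with nodes 1, 4, 10:
  L_0(x) = (x - 4)(x - 10) / 27
  L_1(x) = (x - 1)(x - 10) / -18
  L_2(x) = (x - 1)(x - 4) / 54
Then f(x) = 5/2·L_0(x) - 13/2·L_1(x) - 157/2·L_2(x).
Expanding and collecting terms gives f(x) = -x^2 + 2x + 3/2.
Check: f(10) = -157/2. ✓

f(x) = -x^2 + 2x + 3/2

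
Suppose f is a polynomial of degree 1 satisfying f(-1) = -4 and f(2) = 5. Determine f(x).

Write f(x) = ax + b. Substituting each data point gives a linear system:
  -a + b = -4
  2a + b = 5
Solving the system yields a = 3, b = -1.
So f(x) = 3x - 1.
Check: f(-1) = -4. ✓

f(x) = 3x - 1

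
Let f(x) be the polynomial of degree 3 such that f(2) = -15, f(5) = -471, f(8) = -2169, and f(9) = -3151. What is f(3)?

-79

Using the Lagrange interpolation formula with nodes 2, 5, 8, 9:
  L_0(x) = (x - 5)(x - 8)(x - 9) / -126
  L_1(x) = (x - 2)(x - 8)(x - 9) / 36
  L_2(x) = (x - 2)(x - 5)(x - 9) / -18
  L_3(x) = (x - 2)(x - 5)(x - 8) / 28
Then f(x) = -15·L_0(x) - 471·L_1(x) - 2169·L_2(x) - 3151·L_3(x).
Expanding and collecting terms gives f(x) = -5x^3 + 6x^2 + x - 1.
Evaluating at x = 3: f(3) = -79.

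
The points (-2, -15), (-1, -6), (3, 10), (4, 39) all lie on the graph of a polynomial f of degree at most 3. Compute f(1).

-6

Using the Lagrange interpolation formula with nodes -2, -1, 3, 4:
  L_0(s) = (s + 1)(s - 3)(s - 4) / -30
  L_1(s) = (s + 2)(s - 3)(s - 4) / 20
  L_2(s) = (s + 2)(s + 1)(s - 4) / -20
  L_3(s) = (s + 2)(s + 1)(s - 3) / 30
Then f(s) = -15·L_0(s) - 6·L_1(s) + 10·L_2(s) + 39·L_3(s).
Expanding and collecting terms gives f(s) = s³ - s² - s - 5.
Evaluating at s = 1: f(1) = -6.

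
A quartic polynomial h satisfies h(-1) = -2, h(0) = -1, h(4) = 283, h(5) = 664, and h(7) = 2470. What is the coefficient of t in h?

Write h(t) = at^4 + bt^3 + ct^2 + dt + e. Substituting each data point gives a linear system:
  a - b + c - d + e = -2
  e = -1
  256a + 64b + 16c + 4d + e = 283
  625a + 125b + 25c + 5d + e = 664
  2401a + 343b + 49c + 7d + e = 2470
Solving the system yields a = 1, b = 0, c = 1, d = 3, e = -1.
So h(t) = t⁴ + t² + 3t - 1.
The coefficient of t is 3.

3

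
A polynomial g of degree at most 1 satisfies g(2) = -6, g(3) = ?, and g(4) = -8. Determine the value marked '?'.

The 2 known points determine the degree-1 polynomial uniquely.
Write g(n) = an + b. Substituting each data point gives a linear system:
  2a + b = -6
  4a + b = -8
Solving the system yields a = -1, b = -4.
So g(n) = -n - 4.
Then g(3) = -7.

-7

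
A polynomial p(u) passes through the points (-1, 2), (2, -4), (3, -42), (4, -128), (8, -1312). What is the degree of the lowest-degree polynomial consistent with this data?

3

Divided differences on the nodes -1, 2, 3, 4, 8:
  order 0: 2  -4  -42  -128  -1312
  order 1: -2  -38  -86  -296
  order 2: -9  -24  -42
  order 3: -3  -3
  order 4: 0
The order-3 divided differences are all -3 (nonzero) and every higher order vanishes, so the data lies on a polynomial of degree exactly 3.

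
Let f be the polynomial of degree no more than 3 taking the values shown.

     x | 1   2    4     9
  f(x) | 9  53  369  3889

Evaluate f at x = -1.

-1

Write f(x) = ax^3 + bx^2 + cx + d. Substituting each data point gives a linear system:
  a + b + c + d = 9
  8a + 4b + 2c + d = 53
  64a + 16b + 4c + d = 369
  729a + 81b + 9c + d = 3889
Solving the system yields a = 5, b = 3, c = 0, d = 1.
So f(x) = 5x^3 + 3x^2 + 1.
Then f(-1) = -1.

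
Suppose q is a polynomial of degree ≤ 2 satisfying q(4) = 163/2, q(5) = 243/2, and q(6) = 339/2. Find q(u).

q(u) = 4u^2 + 4u + 3/2

Using the Lagrange interpolation formula with nodes 4, 5, 6:
  L_0(u) = (u - 5)(u - 6) / 2
  L_1(u) = (u - 4)(u - 6) / -1
  L_2(u) = (u - 4)(u - 5) / 2
Then q(u) = 163/2·L_0(u) + 243/2·L_1(u) + 339/2·L_2(u).
Expanding and collecting terms gives q(u) = 4u^2 + 4u + 3/2.
Check: q(4) = 163/2. ✓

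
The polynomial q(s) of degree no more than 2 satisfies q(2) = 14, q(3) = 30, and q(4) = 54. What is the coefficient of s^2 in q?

4

Write q(s) = as^2 + bs + c. Substituting each data point gives a linear system:
  4a + 2b + c = 14
  9a + 3b + c = 30
  16a + 4b + c = 54
Solving the system yields a = 4, b = -4, c = 6.
So q(s) = 4s^2 - 4s + 6.
The leading coefficient is 4.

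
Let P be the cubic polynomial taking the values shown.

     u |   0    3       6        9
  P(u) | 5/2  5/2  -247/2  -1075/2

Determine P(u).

P(u) = -u^3 + 2u^2 + 3u + 5/2

Using the Lagrange interpolation formula with nodes 0, 3, 6, 9:
  L_0(u) = (u - 3)(u - 6)(u - 9) / -162
  L_1(u) = u(u - 6)(u - 9) / 54
  L_2(u) = u(u - 3)(u - 9) / -54
  L_3(u) = u(u - 3)(u - 6) / 162
Then P(u) = 5/2·L_0(u) + 5/2·L_1(u) - 247/2·L_2(u) - 1075/2·L_3(u).
Expanding and collecting terms gives P(u) = -u^3 + 2u^2 + 3u + 5/2.
Check: P(3) = 5/2. ✓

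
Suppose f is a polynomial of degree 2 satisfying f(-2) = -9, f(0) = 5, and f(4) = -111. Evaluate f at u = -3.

Write f(u) = au^2 + bu + c. Substituting each data point gives a linear system:
  4a - 2b + c = -9
  c = 5
  16a + 4b + c = -111
Solving the system yields a = -6, b = -5, c = 5.
So f(u) = -6u^2 - 5u + 5.
Then f(-3) = -34.

-34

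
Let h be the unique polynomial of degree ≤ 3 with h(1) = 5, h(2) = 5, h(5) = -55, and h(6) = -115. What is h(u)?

h(u) = -u^3 + 3u^2 - 2u + 5

Write h(u) = au^3 + bu^2 + cu + d. Substituting each data point gives a linear system:
  a + b + c + d = 5
  8a + 4b + 2c + d = 5
  125a + 25b + 5c + d = -55
  216a + 36b + 6c + d = -115
Solving the system yields a = -1, b = 3, c = -2, d = 5.
So h(u) = -u^3 + 3u^2 - 2u + 5.
Check: h(6) = -115. ✓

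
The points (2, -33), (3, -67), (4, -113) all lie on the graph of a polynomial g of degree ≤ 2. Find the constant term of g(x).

Write g(x) = ax^2 + bx + c. Substituting each data point gives a linear system:
  4a + 2b + c = -33
  9a + 3b + c = -67
  16a + 4b + c = -113
Solving the system yields a = -6, b = -4, c = -1.
So g(x) = -6x^2 - 4x - 1.
The constant term is -1.

-1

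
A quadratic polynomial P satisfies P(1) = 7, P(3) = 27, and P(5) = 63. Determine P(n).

P(n) = 2n^2 + 2n + 3

Using the Lagrange interpolation formula with nodes 1, 3, 5:
  L_0(n) = (n - 3)(n - 5) / 8
  L_1(n) = (n - 1)(n - 5) / -4
  L_2(n) = (n - 1)(n - 3) / 8
Then P(n) = 7·L_0(n) + 27·L_1(n) + 63·L_2(n).
Expanding and collecting terms gives P(n) = 2n^2 + 2n + 3.
Check: P(5) = 63. ✓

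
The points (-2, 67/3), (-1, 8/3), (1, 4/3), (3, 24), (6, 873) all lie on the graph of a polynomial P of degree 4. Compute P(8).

9377/3

Write P(n) = an^4 + bn^3 + cn^2 + dn + e. Substituting each data point gives a linear system:
  16a - 8b + 4c - 2d + e = 67/3
  a - b + c - d + e = 8/3
  a + b + c + d + e = 4/3
  81a + 27b + 9c + 3d + e = 24
  1296a + 216b + 36c + 6d + e = 873
Solving the system yields a = 1, b = -5/3, c = -2, d = 1, e = 3.
So P(n) = n⁴ - (5/3)n³ - 2n² + n + 3.
Then P(8) = 9377/3.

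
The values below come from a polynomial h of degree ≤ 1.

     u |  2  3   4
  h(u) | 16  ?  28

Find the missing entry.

The 2 known points determine the degree-1 polynomial uniquely.
Write h(u) = au + b. Substituting each data point gives a linear system:
  2a + b = 16
  4a + b = 28
Solving the system yields a = 6, b = 4.
So h(u) = 6u + 4.
Then h(3) = 22.

22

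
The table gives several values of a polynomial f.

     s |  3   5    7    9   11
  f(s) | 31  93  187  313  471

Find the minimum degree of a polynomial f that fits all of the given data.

Forward differences of the values at s = 3, 5, 7, 9, 11:
  f  : 31  93  187  313  471
  Δ  : 62  94  126  158
  Δ^2: 32  32  32
  Δ^3: 0  0
  Δ^4: 0
The second differences are constant (32) and nonzero, while all higher differences vanish, so the minimal degree is 2.

2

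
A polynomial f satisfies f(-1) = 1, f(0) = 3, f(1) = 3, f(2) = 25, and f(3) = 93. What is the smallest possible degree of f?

Forward differences of the values at t = -1, 0, 1, 2, 3:
  f  : 1  3  3  25  93
  Δ  : 2  0  22  68
  Δ^2: -2  22  46
  Δ^3: 24  24
  Δ^4: 0
The third differences are constant (24) and nonzero, while all higher differences vanish, so the minimal degree is 3.

3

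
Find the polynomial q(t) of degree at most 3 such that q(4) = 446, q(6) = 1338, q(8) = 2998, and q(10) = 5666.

Using the Lagrange interpolation formula with nodes 4, 6, 8, 10:
  L_0(t) = (t - 6)(t - 8)(t - 10) / -48
  L_1(t) = (t - 4)(t - 8)(t - 10) / 16
  L_2(t) = (t - 4)(t - 6)(t - 10) / -16
  L_3(t) = (t - 4)(t - 6)(t - 8) / 48
Then q(t) = 446·L_0(t) + 1338·L_1(t) + 2998·L_2(t) + 5666·L_3(t).
Expanding and collecting terms gives q(t) = 5t^3 + 6t^2 + 6t + 6.
Check: q(4) = 446. ✓

q(t) = 5t^3 + 6t^2 + 6t + 6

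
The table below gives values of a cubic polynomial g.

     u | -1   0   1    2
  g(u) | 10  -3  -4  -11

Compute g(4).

Using the Lagrange interpolation formula with nodes -1, 0, 1, 2:
  L_0(u) = u(u - 1)(u - 2) / -6
  L_1(u) = (u + 1)(u - 1)(u - 2) / 2
  L_2(u) = (u + 1)u(u - 2) / -2
  L_3(u) = (u + 1)u(u - 1) / 6
Then g(u) = 10·L_0(u) - 3·L_1(u) - 4·L_2(u) - 11·L_3(u).
Expanding and collecting terms gives g(u) = -3u³ + 6u² - 4u - 3.
Evaluating at u = 4: g(4) = -115.

-115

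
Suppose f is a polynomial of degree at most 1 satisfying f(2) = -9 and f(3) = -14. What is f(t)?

Using the Lagrange interpolation formula with nodes 2, 3:
  L_0(t) = (t - 3) / -1
  L_1(t) = (t - 2) / 1
Then f(t) = -9·L_0(t) - 14·L_1(t).
Expanding and collecting terms gives f(t) = -5t + 1.
Check: f(3) = -14. ✓

f(t) = -5t + 1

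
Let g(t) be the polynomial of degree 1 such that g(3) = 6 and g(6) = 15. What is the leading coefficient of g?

Write g(t) = at + b. Substituting each data point gives a linear system:
  3a + b = 6
  6a + b = 15
Solving the system yields a = 3, b = -3.
So g(t) = 3t - 3.
The leading coefficient is 3.

3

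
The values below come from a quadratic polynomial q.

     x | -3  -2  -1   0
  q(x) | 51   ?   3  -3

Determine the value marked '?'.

The 3 known points determine the degree-2 polynomial uniquely.
Write q(x) = ax^2 + bx + c. Substituting each data point gives a linear system:
  9a - 3b + c = 51
  a - b + c = 3
  c = -3
Solving the system yields a = 6, b = 0, c = -3.
So q(x) = 6x^2 - 3.
Then q(-2) = 21.

21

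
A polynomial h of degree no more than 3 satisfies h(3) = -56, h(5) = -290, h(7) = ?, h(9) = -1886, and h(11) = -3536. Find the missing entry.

-852

The 4 known points determine the degree-3 polynomial uniquely.
Write h(t) = at^3 + bt^2 + ct + d. Substituting each data point gives a linear system:
  27a + 9b + 3c + d = -56
  125a + 25b + 5c + d = -290
  729a + 81b + 9c + d = -1886
  1331a + 121b + 11c + d = -3536
Solving the system yields a = -3, b = 4, c = -2, d = -5.
So h(t) = -3t³ + 4t² - 2t - 5.
Then h(7) = -852.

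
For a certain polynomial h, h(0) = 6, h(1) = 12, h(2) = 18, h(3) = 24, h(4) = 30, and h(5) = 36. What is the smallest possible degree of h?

1

Forward differences of the values at t = 0, 1, 2, 3, 4, 5:
  h  : 6  12  18  24  30  36
  Δ  : 6  6  6  6  6
  Δ^2: 0  0  0  0
  Δ^3: 0  0  0
  Δ^4: 0  0
  Δ^5: 0
The first differences are constant (6) and nonzero, while all higher differences vanish, so the minimal degree is 1.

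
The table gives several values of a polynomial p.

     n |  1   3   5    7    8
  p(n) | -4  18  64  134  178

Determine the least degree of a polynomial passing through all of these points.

2

Divided differences on the nodes 1, 3, 5, 7, 8:
  order 0: -4  18  64  134  178
  order 1: 11  23  35  44
  order 2: 3  3  3
  order 3: 0  0
  order 4: 0
The order-2 divided differences are all 3 (nonzero) and every higher order vanishes, so the data lies on a polynomial of degree exactly 2.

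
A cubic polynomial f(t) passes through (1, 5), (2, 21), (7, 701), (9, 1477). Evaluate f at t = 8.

1041

Write f(t) = at^3 + bt^2 + ct + d. Substituting each data point gives a linear system:
  a + b + c + d = 5
  8a + 4b + 2c + d = 21
  343a + 49b + 7c + d = 701
  729a + 81b + 9c + d = 1477
Solving the system yields a = 2, b = 0, c = 2, d = 1.
So f(t) = 2t^3 + 2t + 1.
Then f(8) = 1041.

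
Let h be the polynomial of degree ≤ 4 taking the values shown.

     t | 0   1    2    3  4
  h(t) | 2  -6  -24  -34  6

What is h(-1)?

Write h(t) = at^4 + bt^3 + ct^2 + dt + e. Substituting each data point gives a linear system:
  e = 2
  a + b + c + d + e = -6
  16a + 8b + 4c + 2d + e = -24
  81a + 27b + 9c + 3d + e = -34
  256a + 64b + 16c + 4d + e = 6
Solving the system yields a = 1, b = -3, c = -3, d = -3, e = 2.
So h(t) = t⁴ - 3t³ - 3t² - 3t + 2.
Then h(-1) = 6.

6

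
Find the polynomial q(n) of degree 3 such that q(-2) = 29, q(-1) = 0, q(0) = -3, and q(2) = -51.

q(n) = -5n^3 - 2n^2 - 3

Using the Lagrange interpolation formula with nodes -2, -1, 0, 2:
  L_0(n) = (n + 1)n(n - 2) / -8
  L_1(n) = (n + 2)n(n - 2) / 3
  L_2(n) = (n + 2)(n + 1)(n - 2) / -4
  L_3(n) = (n + 2)(n + 1)n / 24
Then q(n) = 29·L_0(n) + 0·L_1(n) - 3·L_2(n) - 51·L_3(n).
Expanding and collecting terms gives q(n) = -5n³ - 2n² - 3.
Check: q(2) = -51. ✓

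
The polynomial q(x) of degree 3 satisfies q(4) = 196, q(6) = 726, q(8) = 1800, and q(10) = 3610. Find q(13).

Using the Lagrange interpolation formula with nodes 4, 6, 8, 10:
  L_0(x) = (x - 6)(x - 8)(x - 10) / -48
  L_1(x) = (x - 4)(x - 8)(x - 10) / 16
  L_2(x) = (x - 4)(x - 6)(x - 10) / -16
  L_3(x) = (x - 4)(x - 6)(x - 8) / 48
Then q(x) = 196·L_0(x) + 726·L_1(x) + 1800·L_2(x) + 3610·L_3(x).
Expanding and collecting terms gives q(x) = 4x^3 - 4x^2 + x.
Evaluating at x = 13: q(13) = 8125.

8125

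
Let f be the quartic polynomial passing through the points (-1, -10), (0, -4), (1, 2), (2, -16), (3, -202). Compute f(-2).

-112

Write f(t) = at^4 + bt^3 + ct^2 + dt + e. Substituting each data point gives a linear system:
  a - b + c - d + e = -10
  e = -4
  a + b + c + d + e = 2
  16a + 8b + 4c + 2d + e = -16
  81a + 27b + 9c + 3d + e = -202
Solving the system yields a = -5, b = 6, c = 5, d = 0, e = -4.
So f(t) = -5t^4 + 6t^3 + 5t^2 - 4.
Then f(-2) = -112.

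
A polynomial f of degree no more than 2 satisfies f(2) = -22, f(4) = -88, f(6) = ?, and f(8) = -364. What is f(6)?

-202

On equispaced nodes a degree-2 polynomial has vanishing third forward difference, so
  - f(2) + 3·f(4) - 3·f(6) + f(8) = 0.
Substituting the known values and solving for f(6):
  -3·f(6) = 606
  f(6) = -202.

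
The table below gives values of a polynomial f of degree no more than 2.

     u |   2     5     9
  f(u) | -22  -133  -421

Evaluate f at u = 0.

2

Using the Lagrange interpolation formula with nodes 2, 5, 9:
  L_0(u) = (u - 5)(u - 9) / 21
  L_1(u) = (u - 2)(u - 9) / -12
  L_2(u) = (u - 2)(u - 5) / 28
Then f(u) = -22·L_0(u) - 133·L_1(u) - 421·L_2(u).
Expanding and collecting terms gives f(u) = -5u^2 - 2u + 2.
Evaluating at u = 0: f(0) = 2.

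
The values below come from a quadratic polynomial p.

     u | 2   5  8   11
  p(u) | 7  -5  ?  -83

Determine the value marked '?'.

-35

The 3 known points determine the degree-2 polynomial uniquely.
Write p(u) = au^2 + bu + c. Substituting each data point gives a linear system:
  4a + 2b + c = 7
  25a + 5b + c = -5
  121a + 11b + c = -83
Solving the system yields a = -1, b = 3, c = 5.
So p(u) = -u^2 + 3u + 5.
Then p(8) = -35.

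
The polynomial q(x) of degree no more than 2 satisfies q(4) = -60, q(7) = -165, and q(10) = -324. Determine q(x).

q(x) = -3x^2 - 2x - 4

Write q(x) = ax^2 + bx + c. Substituting each data point gives a linear system:
  16a + 4b + c = -60
  49a + 7b + c = -165
  100a + 10b + c = -324
Solving the system yields a = -3, b = -2, c = -4.
So q(x) = -3x^2 - 2x - 4.
Check: q(7) = -165. ✓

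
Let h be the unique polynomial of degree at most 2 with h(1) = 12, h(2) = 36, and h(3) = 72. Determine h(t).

h(t) = 6t^2 + 6t

Using the Lagrange interpolation formula with nodes 1, 2, 3:
  L_0(t) = (t - 2)(t - 3) / 2
  L_1(t) = (t - 1)(t - 3) / -1
  L_2(t) = (t - 1)(t - 2) / 2
Then h(t) = 12·L_0(t) + 36·L_1(t) + 72·L_2(t).
Expanding and collecting terms gives h(t) = 6t^2 + 6t.
Check: h(2) = 36. ✓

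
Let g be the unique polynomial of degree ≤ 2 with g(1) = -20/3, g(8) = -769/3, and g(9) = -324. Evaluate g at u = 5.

Using the Lagrange interpolation formula with nodes 1, 8, 9:
  L_0(u) = (u - 8)(u - 9) / 56
  L_1(u) = (u - 1)(u - 9) / -7
  L_2(u) = (u - 1)(u - 8) / 8
Then g(u) = -20/3·L_0(u) - 769/3·L_1(u) - 324·L_2(u).
Expanding and collecting terms gives g(u) = -4u^2 + (1/3)u - 3.
Evaluating at u = 5: g(5) = -304/3.

-304/3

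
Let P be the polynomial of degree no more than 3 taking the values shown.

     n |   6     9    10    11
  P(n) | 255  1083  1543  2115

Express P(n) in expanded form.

Write P(n) = an^3 + bn^2 + cn + d. Substituting each data point gives a linear system:
  216a + 36b + 6c + d = 255
  729a + 81b + 9c + d = 1083
  1000a + 100b + 10c + d = 1543
  1331a + 121b + 11c + d = 2115
Solving the system yields a = 2, b = -4, c = -6, d = 3.
So P(n) = 2n³ - 4n² - 6n + 3.
Check: P(9) = 1083. ✓

P(n) = 2n^3 - 4n^2 - 6n + 3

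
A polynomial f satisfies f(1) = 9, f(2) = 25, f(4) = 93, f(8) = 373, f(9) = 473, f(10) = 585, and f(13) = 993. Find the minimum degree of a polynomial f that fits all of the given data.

2

Divided differences on the nodes 1, 2, 4, 8, 9, 10, 13:
  order 0: 9  25  93  373  473  585  993
  order 1: 16  34  70  100  112  136
  order 2: 6  6  6  6  6
  order 3: 0  0  0  0
  order 4: 0  0  0
  order 5: 0  0
  order 6: 0
The order-2 divided differences are all 6 (nonzero) and every higher order vanishes, so the data lies on a polynomial of degree exactly 2.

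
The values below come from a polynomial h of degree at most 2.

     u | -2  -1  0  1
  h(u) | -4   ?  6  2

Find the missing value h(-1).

4

The 3 known points determine the degree-2 polynomial uniquely.
Write h(u) = au^2 + bu + c. Substituting each data point gives a linear system:
  4a - 2b + c = -4
  c = 6
  a + b + c = 2
Solving the system yields a = -3, b = -1, c = 6.
So h(u) = -3u² - u + 6.
Then h(-1) = 4.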